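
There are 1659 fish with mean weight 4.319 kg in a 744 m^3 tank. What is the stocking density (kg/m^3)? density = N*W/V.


Total biomass = 1659 fish * 4.319 kg = 7165.221 kg
Density = total biomass / volume = 7165.221 / 744 = 9.63067 kg/m^3

9.63067 kg/m^3


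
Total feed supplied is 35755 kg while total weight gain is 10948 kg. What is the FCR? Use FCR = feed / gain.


FCR = feed consumed / weight gained
FCR = 35755 kg / 10948 kg = 3.26589

3.26589


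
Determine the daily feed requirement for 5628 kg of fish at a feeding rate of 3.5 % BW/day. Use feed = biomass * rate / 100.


Feeding rate fraction = 3.5% / 100 = 0.035
Daily feed = 5628 kg * 0.035 = 196.98 kg/day

196.98 kg/day


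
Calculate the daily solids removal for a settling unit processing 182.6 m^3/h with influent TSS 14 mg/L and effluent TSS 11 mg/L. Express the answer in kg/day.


Concentration drop: TSS_in - TSS_out = 14 - 11 = 3 mg/L
Hourly solids removed = Q * dTSS = 182.6 m^3/h * 3 mg/L = 547.8 g/h  (m^3/h * mg/L = g/h)
Daily solids removed = 547.8 * 24 = 13147.2 g/day
Convert g to kg: 13147.2 / 1000 = 13.1472 kg/day

13.1472 kg/day


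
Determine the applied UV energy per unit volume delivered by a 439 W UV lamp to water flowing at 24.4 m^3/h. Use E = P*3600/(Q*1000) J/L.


Energy delivered per hour = 439 W * 3600 s = 1580400 J/h
Volume treated per hour = 24.4 m^3/h * 1000 = 24400 L/h
dose = 1580400 / 24400 = 64.7705 J/L

64.7705 J/L


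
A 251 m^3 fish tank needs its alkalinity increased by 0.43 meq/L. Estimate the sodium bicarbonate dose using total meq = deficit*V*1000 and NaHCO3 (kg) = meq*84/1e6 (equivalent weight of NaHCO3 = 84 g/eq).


Tank volume in L = 251 m^3 * 1000 = 251000 L
Total meq required = 0.43 meq/L * 251000 L = 107930 meq
NaHCO3 mass = 107930 meq * 84 mg/meq / 1e6 = 9.06612 kg

9.06612 kg


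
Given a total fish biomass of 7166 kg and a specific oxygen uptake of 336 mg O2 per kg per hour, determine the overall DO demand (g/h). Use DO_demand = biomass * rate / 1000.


Total O2 consumption (mg/h) = 7166 kg * 336 mg/(kg*h) = 2407776 mg/h
Convert to g/h: 2407776 / 1000 = 2407.776 g/h

2407.776 g/h


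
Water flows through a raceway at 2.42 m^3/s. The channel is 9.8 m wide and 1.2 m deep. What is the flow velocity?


Cross-sectional area = W * d = 9.8 * 1.2 = 11.76 m^2
Velocity = Q / A = 2.42 / 11.76 = 0.205782 m/s

0.205782 m/s


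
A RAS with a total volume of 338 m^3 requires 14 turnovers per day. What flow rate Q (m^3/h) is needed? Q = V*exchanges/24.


Daily recirculation volume = 338 m^3 * 14 = 4732 m^3/day
Flow rate Q = daily volume / 24 h = 4732 / 24 = 197.167 m^3/h

197.167 m^3/h


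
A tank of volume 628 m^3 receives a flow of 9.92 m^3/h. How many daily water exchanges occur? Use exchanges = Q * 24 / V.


Daily flow volume = 9.92 m^3/h * 24 h = 238.08 m^3/day
Exchanges = daily flow / tank volume = 238.08 / 628 = 0.379108 exchanges/day

0.379108 exchanges/day


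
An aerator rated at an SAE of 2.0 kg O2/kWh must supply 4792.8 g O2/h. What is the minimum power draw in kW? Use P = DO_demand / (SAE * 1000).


SAE in g O2/kWh = 2.0 * 1000 = 2000 g/kWh
P = DO_demand / SAE_g = 4792.8 / 2000 = 2.3964 kW

2.3964 kW


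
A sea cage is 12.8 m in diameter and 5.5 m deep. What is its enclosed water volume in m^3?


r = d/2 = 12.8/2 = 6.4 m
Base area = pi*r^2 = pi*6.4^2 = 128.67964 m^2
Volume = 128.67964 * 5.5 = 707.738 m^3

707.738 m^3


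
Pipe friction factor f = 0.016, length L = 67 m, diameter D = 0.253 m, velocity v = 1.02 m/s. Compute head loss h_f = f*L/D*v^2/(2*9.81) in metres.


v^2 = 1.02^2 = 1.0404 m^2/s^2
L/D = 67/0.253 = 264.82213
h_f = f*(L/D)*v^2/(2g) = 0.016 * 264.82213 * 1.0404 / 19.62 = 0.224686 m

0.224686 m


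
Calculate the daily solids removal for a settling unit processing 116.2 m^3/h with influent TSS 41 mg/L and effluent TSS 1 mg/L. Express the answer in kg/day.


Concentration drop: TSS_in - TSS_out = 41 - 1 = 40 mg/L
Hourly solids removed = Q * dTSS = 116.2 m^3/h * 40 mg/L = 4648 g/h  (m^3/h * mg/L = g/h)
Daily solids removed = 4648 * 24 = 111552 g/day
Convert g to kg: 111552 / 1000 = 111.552 kg/day

111.552 kg/day


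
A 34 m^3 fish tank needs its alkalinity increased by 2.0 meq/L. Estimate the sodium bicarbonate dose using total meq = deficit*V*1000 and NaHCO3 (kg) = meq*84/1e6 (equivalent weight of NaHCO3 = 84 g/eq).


Tank volume in L = 34 m^3 * 1000 = 34000 L
Total meq required = 2.0 meq/L * 34000 L = 68000 meq
NaHCO3 mass = 68000 meq * 84 mg/meq / 1e6 = 5.712 kg

5.712 kg


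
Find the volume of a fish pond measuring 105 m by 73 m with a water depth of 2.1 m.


Base area = L * W = 105 * 73 = 7665 m^2
Volume = area * depth = 7665 * 2.1 = 16096.5 m^3

16096.5 m^3


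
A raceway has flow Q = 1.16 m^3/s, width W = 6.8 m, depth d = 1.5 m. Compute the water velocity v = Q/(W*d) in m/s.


Cross-sectional area = W * d = 6.8 * 1.5 = 10.2 m^2
Velocity = Q / A = 1.16 / 10.2 = 0.113725 m/s

0.113725 m/s


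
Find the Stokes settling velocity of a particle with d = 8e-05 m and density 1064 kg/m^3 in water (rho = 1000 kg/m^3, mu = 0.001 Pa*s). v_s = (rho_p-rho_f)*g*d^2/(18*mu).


Density difference: rho_p - rho_f = 1064 - 1000 = 64 kg/m^3
d^2 = (8e-05)^2 = 6.4e-09 m^2
Numerator = (rho_p - rho_f) * g * d^2 = 64 * 9.81 * 6.4e-09 = 4.018176e-06
Denominator = 18 * mu = 18 * 0.001 = 0.018
v_s = 4.018176e-06 / 0.018 = 2.23232e-04 m/s
Check: Re = rho_f * v_s * d / mu = 1000 * 2.23232e-04 * 8e-05 / 0.001 = 0.0179 < 1, so Stokes' law applies.

2.23232e-04 m/s


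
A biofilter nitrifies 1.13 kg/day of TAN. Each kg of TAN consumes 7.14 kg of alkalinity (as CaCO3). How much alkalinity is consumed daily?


Alkalinity factor: 7.14 kg CaCO3 consumed per kg TAN nitrified
alk = 1.13 kg TAN * 7.14 = 8.0682 kg CaCO3/day

8.0682 kg CaCO3/day


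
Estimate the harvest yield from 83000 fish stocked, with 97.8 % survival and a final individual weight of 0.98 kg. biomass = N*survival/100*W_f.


Survivors = 83000 * 97.8/100 = 81174 fish
Harvest biomass = survivors * W_f = 81174 * 0.98 = 79550.52 kg

79550.52 kg


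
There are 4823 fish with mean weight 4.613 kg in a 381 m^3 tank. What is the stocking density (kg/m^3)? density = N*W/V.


Total biomass = 4823 fish * 4.613 kg = 22248.499 kg
Density = total biomass / volume = 22248.499 / 381 = 58.395 kg/m^3

58.395 kg/m^3


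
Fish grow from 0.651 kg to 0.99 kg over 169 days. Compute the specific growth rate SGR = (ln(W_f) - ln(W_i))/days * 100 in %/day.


ln(W_f) = ln(0.99) = -0.010050336
ln(W_i) = ln(0.651) = -0.42924564
ln(W_f) - ln(W_i) = -0.010050336 - -0.42924564 = 0.4191953
SGR = 0.4191953 / 169 * 100 = 0.248045 %/day

0.248045 %/day


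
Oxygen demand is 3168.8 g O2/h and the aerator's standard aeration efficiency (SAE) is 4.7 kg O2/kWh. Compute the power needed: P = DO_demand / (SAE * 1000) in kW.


SAE in g O2/kWh = 4.7 * 1000 = 4700 g/kWh
P = DO_demand / SAE_g = 3168.8 / 4700 = 0.674213 kW

0.674213 kW


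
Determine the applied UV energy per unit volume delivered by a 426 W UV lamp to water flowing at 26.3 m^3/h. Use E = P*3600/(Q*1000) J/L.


Energy delivered per hour = 426 W * 3600 s = 1533600 J/h
Volume treated per hour = 26.3 m^3/h * 1000 = 26300 L/h
dose = 1533600 / 26300 = 58.3118 J/L

58.3118 J/L


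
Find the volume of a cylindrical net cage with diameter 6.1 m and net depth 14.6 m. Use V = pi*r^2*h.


r = d/2 = 6.1/2 = 3.05 m
Base area = pi*r^2 = pi*3.05^2 = 29.224666 m^2
Volume = 29.224666 * 14.6 = 426.68 m^3

426.68 m^3


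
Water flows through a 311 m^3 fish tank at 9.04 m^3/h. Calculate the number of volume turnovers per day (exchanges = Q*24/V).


Daily flow volume = 9.04 m^3/h * 24 h = 216.96 m^3/day
Exchanges = daily flow / tank volume = 216.96 / 311 = 0.697621 exchanges/day

0.697621 exchanges/day


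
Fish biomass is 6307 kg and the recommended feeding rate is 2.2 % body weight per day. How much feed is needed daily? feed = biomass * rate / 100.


Feeding rate fraction = 2.2% / 100 = 0.022
Daily feed = 6307 kg * 0.022 = 138.754 kg/day

138.754 kg/day


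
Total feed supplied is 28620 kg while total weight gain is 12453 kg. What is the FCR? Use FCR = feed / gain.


FCR = feed consumed / weight gained
FCR = 28620 kg / 12453 kg = 2.29824

2.29824


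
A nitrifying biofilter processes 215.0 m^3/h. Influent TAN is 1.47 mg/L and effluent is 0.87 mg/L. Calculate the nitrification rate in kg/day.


Concentration drop: TAN_in - TAN_out = 1.47 - 0.87 = 0.6 mg/L
Hourly TAN removed = Q * dTAN = 215.0 m^3/h * 0.6 mg/L = 129 g/h  (m^3/h * mg/L = g/h)
Daily TAN removed = 129 * 24 = 3096 g/day
Convert to kg/day: 3096 / 1000 = 3.096 kg/day

3.096 kg/day


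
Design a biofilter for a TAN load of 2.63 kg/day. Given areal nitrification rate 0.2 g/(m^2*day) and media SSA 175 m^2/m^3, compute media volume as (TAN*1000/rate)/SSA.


A = 2.63*1000 / 0.2 = 13150 m^2
V = 13150 / 175 = 75.1429

75.1429 m^3


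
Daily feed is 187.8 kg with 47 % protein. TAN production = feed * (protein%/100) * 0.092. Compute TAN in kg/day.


Protein in feed = 187.8 * 47/100 = 88.266 kg/day
TAN = protein * 0.092 = 88.266 * 0.092 = 8.120472 kg/day

8.120472 kg/day


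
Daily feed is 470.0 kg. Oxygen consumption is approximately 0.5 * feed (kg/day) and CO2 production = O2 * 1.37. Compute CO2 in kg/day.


O2 = 470.0 * 0.5 = 235
CO2 = 235 * 1.37 = 321.95

321.95 kg/day


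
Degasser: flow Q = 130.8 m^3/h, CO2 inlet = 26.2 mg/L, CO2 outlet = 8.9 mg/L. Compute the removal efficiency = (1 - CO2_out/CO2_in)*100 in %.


CO2_out / CO2_in = 8.9 / 26.2 = 0.33969466
Fraction remaining = 0.33969466
efficiency = (1 - 0.33969466) * 100 = 66.0305 %

66.0305 %


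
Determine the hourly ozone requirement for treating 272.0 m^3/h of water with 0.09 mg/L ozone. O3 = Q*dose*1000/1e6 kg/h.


O3 demand (mg/h) = Q * dose * 1000 = 272.0 * 0.09 * 1000 = 24480 mg/h
Convert mg to kg: 24480 / 1e6 = 0.02448 kg/h

0.02448 kg/h


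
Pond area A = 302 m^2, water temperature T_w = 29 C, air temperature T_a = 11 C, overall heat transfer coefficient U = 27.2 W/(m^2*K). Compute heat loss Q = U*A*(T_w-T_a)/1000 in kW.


Temperature difference dT = 29 - 11 = 18 K
Heat loss (W) = U * A * dT = 27.2 * 302 * 18 = 147859.2 W
Convert to kW: 147859.2 / 1000 = 147.8592 kW

147.8592 kW


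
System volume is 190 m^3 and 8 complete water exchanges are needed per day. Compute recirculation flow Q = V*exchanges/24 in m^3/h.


Daily recirculation volume = 190 m^3 * 8 = 1520 m^3/day
Flow rate Q = daily volume / 24 h = 1520 / 24 = 63.3333 m^3/h

63.3333 m^3/h


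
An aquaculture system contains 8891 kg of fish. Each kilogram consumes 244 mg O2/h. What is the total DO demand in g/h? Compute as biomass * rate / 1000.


Total O2 consumption (mg/h) = 8891 kg * 244 mg/(kg*h) = 2169404 mg/h
Convert to g/h: 2169404 / 1000 = 2169.404 g/h

2169.404 g/h


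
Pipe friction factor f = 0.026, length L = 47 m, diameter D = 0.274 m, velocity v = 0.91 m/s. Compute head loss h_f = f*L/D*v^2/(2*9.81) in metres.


v^2 = 0.91^2 = 0.8281 m^2/s^2
L/D = 47/0.274 = 171.53285
h_f = f*(L/D)*v^2/(2g) = 0.026 * 171.53285 * 0.8281 / 19.62 = 0.188237 m

0.188237 m


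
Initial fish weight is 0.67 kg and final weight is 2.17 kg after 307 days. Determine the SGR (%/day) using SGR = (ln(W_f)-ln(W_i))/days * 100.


ln(W_f) = ln(2.17) = 0.77472717
ln(W_i) = ln(0.67) = -0.40047757
ln(W_f) - ln(W_i) = 0.77472717 - -0.40047757 = 1.1752047
SGR = 1.1752047 / 307 * 100 = 0.382803 %/day

0.382803 %/day


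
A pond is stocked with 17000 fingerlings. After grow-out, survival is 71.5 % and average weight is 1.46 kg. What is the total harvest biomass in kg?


Survivors = 17000 * 71.5/100 = 12155 fish
Harvest biomass = survivors * W_f = 12155 * 1.46 = 17746.3 kg

17746.3 kg


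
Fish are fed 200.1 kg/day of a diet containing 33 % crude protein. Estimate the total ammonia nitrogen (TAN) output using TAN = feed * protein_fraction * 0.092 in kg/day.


Protein in feed = 200.1 * 33/100 = 66.033 kg/day
TAN = protein * 0.092 = 66.033 * 0.092 = 6.075036 kg/day

6.075036 kg/day


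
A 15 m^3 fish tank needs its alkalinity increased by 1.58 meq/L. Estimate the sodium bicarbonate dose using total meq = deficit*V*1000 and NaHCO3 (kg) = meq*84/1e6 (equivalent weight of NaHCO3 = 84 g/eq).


Tank volume in L = 15 m^3 * 1000 = 15000 L
Total meq required = 1.58 meq/L * 15000 L = 23700 meq
NaHCO3 mass = 23700 meq * 84 mg/meq / 1e6 = 1.9908 kg

1.9908 kg


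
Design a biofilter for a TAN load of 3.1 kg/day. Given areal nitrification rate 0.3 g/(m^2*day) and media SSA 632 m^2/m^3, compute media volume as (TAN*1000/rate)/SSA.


A = 3.1*1000 / 0.3 = 10333.333 m^2
V = 10333.333 / 632 = 16.3502

16.3502 m^3


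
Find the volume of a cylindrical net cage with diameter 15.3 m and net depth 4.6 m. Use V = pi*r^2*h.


r = d/2 = 15.3/2 = 7.65 m
Base area = pi*r^2 = pi*7.65^2 = 183.85386 m^2
Volume = 183.85386 * 4.6 = 845.728 m^3

845.728 m^3


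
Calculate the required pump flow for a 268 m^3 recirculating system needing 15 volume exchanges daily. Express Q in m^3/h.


Daily recirculation volume = 268 m^3 * 15 = 4020 m^3/day
Flow rate Q = daily volume / 24 h = 4020 / 24 = 167.5 m^3/h

167.5 m^3/h


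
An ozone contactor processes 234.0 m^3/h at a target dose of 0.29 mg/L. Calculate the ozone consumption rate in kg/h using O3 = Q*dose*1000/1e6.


O3 demand (mg/h) = Q * dose * 1000 = 234.0 * 0.29 * 1000 = 67860 mg/h
Convert mg to kg: 67860 / 1e6 = 0.06786 kg/h

0.06786 kg/h


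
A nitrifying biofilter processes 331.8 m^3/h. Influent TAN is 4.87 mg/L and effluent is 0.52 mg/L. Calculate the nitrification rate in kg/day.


Concentration drop: TAN_in - TAN_out = 4.87 - 0.52 = 4.35 mg/L
Hourly TAN removed = Q * dTAN = 331.8 m^3/h * 4.35 mg/L = 1443.33 g/h  (m^3/h * mg/L = g/h)
Daily TAN removed = 1443.33 * 24 = 34639.92 g/day
Convert to kg/day: 34639.92 / 1000 = 34.63992 kg/day

34.63992 kg/day


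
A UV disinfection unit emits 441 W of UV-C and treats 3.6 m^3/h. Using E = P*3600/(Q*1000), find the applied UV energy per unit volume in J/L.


Energy delivered per hour = 441 W * 3600 s = 1587600 J/h
Volume treated per hour = 3.6 m^3/h * 1000 = 3600 L/h
dose = 1587600 / 3600 = 441 J/L

441 J/L


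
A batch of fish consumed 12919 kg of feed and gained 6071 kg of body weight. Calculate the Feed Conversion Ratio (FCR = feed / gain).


FCR = feed consumed / weight gained
FCR = 12919 kg / 6071 kg = 2.12799

2.12799


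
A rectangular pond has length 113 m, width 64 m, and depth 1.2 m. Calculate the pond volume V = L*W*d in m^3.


Base area = L * W = 113 * 64 = 7232 m^2
Volume = area * depth = 7232 * 1.2 = 8678.4 m^3

8678.4 m^3


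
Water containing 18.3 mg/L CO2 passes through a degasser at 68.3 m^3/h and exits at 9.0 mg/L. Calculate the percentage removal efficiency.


CO2_out / CO2_in = 9.0 / 18.3 = 0.49180328
Fraction remaining = 0.49180328
efficiency = (1 - 0.49180328) * 100 = 50.8197 %

50.8197 %


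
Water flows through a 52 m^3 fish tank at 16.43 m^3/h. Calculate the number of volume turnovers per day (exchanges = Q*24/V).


Daily flow volume = 16.43 m^3/h * 24 h = 394.32 m^3/day
Exchanges = daily flow / tank volume = 394.32 / 52 = 7.58308 exchanges/day

7.58308 exchanges/day


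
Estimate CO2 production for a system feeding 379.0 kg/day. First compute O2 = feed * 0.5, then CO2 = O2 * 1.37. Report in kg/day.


O2 = 379.0 * 0.5 = 189.5
CO2 = 189.5 * 1.37 = 259.615

259.615 kg/day


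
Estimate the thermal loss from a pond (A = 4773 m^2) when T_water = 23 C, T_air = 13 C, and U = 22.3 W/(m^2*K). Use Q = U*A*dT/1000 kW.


Temperature difference dT = 23 - 13 = 10 K
Heat loss (W) = U * A * dT = 22.3 * 4773 * 10 = 1064379 W
Convert to kW: 1064379 / 1000 = 1064.379 kW

1064.379 kW


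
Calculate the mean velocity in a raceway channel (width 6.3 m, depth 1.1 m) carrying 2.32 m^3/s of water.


Cross-sectional area = W * d = 6.3 * 1.1 = 6.93 m^2
Velocity = Q / A = 2.32 / 6.93 = 0.334776 m/s

0.334776 m/s


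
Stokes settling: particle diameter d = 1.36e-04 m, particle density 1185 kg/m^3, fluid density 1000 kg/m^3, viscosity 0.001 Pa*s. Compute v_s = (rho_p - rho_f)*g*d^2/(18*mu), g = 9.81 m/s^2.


Density difference: rho_p - rho_f = 1185 - 1000 = 185 kg/m^3
d^2 = (1.36e-04)^2 = 1.8496e-08 m^2
Numerator = (rho_p - rho_f) * g * d^2 = 185 * 9.81 * 1.8496e-08 = 3.3567466e-05
Denominator = 18 * mu = 18 * 0.001 = 0.018
v_s = 3.3567466e-05 / 0.018 = 0.00186486 m/s
Check: Re = rho_f * v_s * d / mu = 1000 * 0.00186486 * 1.36e-04 / 0.001 = 0.254 < 1, so Stokes' law applies.

0.00186486 m/s


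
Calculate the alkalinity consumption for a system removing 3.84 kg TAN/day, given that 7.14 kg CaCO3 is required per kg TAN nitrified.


Alkalinity factor: 7.14 kg CaCO3 consumed per kg TAN nitrified
alk = 3.84 kg TAN * 7.14 = 27.4176 kg CaCO3/day

27.4176 kg CaCO3/day


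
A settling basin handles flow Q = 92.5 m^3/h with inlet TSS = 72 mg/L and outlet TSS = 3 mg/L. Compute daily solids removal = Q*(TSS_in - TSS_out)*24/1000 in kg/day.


Concentration drop: TSS_in - TSS_out = 72 - 3 = 69 mg/L
Hourly solids removed = Q * dTSS = 92.5 m^3/h * 69 mg/L = 6382.5 g/h  (m^3/h * mg/L = g/h)
Daily solids removed = 6382.5 * 24 = 153180 g/day
Convert g to kg: 153180 / 1000 = 153.18 kg/day

153.18 kg/day


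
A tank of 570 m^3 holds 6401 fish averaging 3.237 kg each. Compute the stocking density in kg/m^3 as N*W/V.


Total biomass = 6401 fish * 3.237 kg = 20720.037 kg
Density = total biomass / volume = 20720.037 / 570 = 36.3509 kg/m^3

36.3509 kg/m^3


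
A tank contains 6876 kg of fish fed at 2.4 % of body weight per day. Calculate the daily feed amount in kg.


Feeding rate fraction = 2.4% / 100 = 0.024
Daily feed = 6876 kg * 0.024 = 165.024 kg/day

165.024 kg/day


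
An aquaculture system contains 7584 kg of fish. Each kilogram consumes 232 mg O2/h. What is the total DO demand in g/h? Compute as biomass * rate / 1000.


Total O2 consumption (mg/h) = 7584 kg * 232 mg/(kg*h) = 1759488 mg/h
Convert to g/h: 1759488 / 1000 = 1759.488 g/h

1759.488 g/h


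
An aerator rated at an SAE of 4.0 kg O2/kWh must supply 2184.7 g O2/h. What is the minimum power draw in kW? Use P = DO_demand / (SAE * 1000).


SAE in g O2/kWh = 4.0 * 1000 = 4000 g/kWh
P = DO_demand / SAE_g = 2184.7 / 4000 = 0.546175 kW

0.546175 kW


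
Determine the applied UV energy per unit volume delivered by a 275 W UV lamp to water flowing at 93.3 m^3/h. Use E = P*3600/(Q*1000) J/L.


Energy delivered per hour = 275 W * 3600 s = 990000 J/h
Volume treated per hour = 93.3 m^3/h * 1000 = 93300 L/h
dose = 990000 / 93300 = 10.6109 J/L

10.6109 J/L


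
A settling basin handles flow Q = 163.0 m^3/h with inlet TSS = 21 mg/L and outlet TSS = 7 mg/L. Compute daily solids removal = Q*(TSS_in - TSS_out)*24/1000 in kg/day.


Concentration drop: TSS_in - TSS_out = 21 - 7 = 14 mg/L
Hourly solids removed = Q * dTSS = 163.0 m^3/h * 14 mg/L = 2282 g/h  (m^3/h * mg/L = g/h)
Daily solids removed = 2282 * 24 = 54768 g/day
Convert g to kg: 54768 / 1000 = 54.768 kg/day

54.768 kg/day


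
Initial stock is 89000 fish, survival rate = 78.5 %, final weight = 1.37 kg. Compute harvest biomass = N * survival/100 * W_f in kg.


Survivors = 89000 * 78.5/100 = 69865 fish
Harvest biomass = survivors * W_f = 69865 * 1.37 = 95715.05 kg

95715.05 kg


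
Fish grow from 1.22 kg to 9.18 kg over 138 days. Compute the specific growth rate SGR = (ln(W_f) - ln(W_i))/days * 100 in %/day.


ln(W_f) = ln(9.18) = 2.2170272
ln(W_i) = ln(1.22) = 0.19885086
ln(W_f) - ln(W_i) = 2.2170272 - 0.19885086 = 2.0181763
SGR = 2.0181763 / 138 * 100 = 1.46245 %/day

1.46245 %/day


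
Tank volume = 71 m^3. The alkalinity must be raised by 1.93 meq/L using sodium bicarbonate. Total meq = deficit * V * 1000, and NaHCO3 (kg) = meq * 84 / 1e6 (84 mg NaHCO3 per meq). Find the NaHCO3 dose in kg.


Tank volume in L = 71 m^3 * 1000 = 71000 L
Total meq required = 1.93 meq/L * 71000 L = 137030 meq
NaHCO3 mass = 137030 meq * 84 mg/meq / 1e6 = 11.5105 kg

11.5105 kg


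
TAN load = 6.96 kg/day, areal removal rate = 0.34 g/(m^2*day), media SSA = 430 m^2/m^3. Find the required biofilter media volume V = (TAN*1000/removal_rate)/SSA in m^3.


A = 6.96*1000 / 0.34 = 20470.588 m^2
V = 20470.588 / 430 = 47.606

47.606 m^3


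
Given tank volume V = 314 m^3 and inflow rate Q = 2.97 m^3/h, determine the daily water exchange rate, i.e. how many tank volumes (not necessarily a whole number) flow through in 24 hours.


Daily flow volume = 2.97 m^3/h * 24 h = 71.28 m^3/day
Exchanges = daily flow / tank volume = 71.28 / 314 = 0.227006 exchanges/day

0.227006 exchanges/day


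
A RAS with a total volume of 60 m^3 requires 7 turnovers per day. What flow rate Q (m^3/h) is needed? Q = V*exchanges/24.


Daily recirculation volume = 60 m^3 * 7 = 420 m^3/day
Flow rate Q = daily volume / 24 h = 420 / 24 = 17.5 m^3/h

17.5 m^3/h


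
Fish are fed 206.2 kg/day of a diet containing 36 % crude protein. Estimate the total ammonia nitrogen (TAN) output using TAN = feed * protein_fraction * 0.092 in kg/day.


Protein in feed = 206.2 * 36/100 = 74.232 kg/day
TAN = protein * 0.092 = 74.232 * 0.092 = 6.829344 kg/day

6.829344 kg/day


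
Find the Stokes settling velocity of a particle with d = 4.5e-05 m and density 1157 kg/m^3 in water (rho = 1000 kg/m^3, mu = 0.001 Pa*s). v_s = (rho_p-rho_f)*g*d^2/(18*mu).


Density difference: rho_p - rho_f = 1157 - 1000 = 157 kg/m^3
d^2 = (4.5e-05)^2 = 2.025e-09 m^2
Numerator = (rho_p - rho_f) * g * d^2 = 157 * 9.81 * 2.025e-09 = 3.1188442e-06
Denominator = 18 * mu = 18 * 0.001 = 0.018
v_s = 3.1188442e-06 / 0.018 = 1.73269e-04 m/s
Check: Re = rho_f * v_s * d / mu = 1000 * 1.73269e-04 * 4.5e-05 / 0.001 = 0.0078 < 1, so Stokes' law applies.

1.73269e-04 m/s


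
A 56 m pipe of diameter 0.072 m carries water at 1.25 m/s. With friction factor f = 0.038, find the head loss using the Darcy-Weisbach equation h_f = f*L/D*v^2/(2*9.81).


v^2 = 1.25^2 = 1.5625 m^2/s^2
L/D = 56/0.072 = 777.77778
h_f = f*(L/D)*v^2/(2g) = 0.038 * 777.77778 * 1.5625 / 19.62 = 2.35375 m

2.35375 m


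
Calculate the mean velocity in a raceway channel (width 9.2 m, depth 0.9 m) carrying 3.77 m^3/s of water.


Cross-sectional area = W * d = 9.2 * 0.9 = 8.28 m^2
Velocity = Q / A = 3.77 / 8.28 = 0.455314 m/s

0.455314 m/s


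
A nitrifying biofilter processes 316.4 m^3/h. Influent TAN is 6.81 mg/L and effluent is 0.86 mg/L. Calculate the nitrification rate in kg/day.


Concentration drop: TAN_in - TAN_out = 6.81 - 0.86 = 5.95 mg/L
Hourly TAN removed = Q * dTAN = 316.4 m^3/h * 5.95 mg/L = 1882.58 g/h  (m^3/h * mg/L = g/h)
Daily TAN removed = 1882.58 * 24 = 45181.92 g/day
Convert to kg/day: 45181.92 / 1000 = 45.18192 kg/day

45.18192 kg/day


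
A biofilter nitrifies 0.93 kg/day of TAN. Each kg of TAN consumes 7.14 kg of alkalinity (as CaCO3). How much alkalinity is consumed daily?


Alkalinity factor: 7.14 kg CaCO3 consumed per kg TAN nitrified
alk = 0.93 kg TAN * 7.14 = 6.6402 kg CaCO3/day

6.6402 kg CaCO3/day


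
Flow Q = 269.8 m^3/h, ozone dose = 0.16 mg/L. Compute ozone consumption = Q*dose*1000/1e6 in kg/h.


O3 demand (mg/h) = Q * dose * 1000 = 269.8 * 0.16 * 1000 = 43168 mg/h
Convert mg to kg: 43168 / 1e6 = 0.043168 kg/h

0.043168 kg/h


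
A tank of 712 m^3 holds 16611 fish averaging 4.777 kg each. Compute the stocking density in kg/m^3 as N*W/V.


Total biomass = 16611 fish * 4.777 kg = 79350.747 kg
Density = total biomass / volume = 79350.747 / 712 = 111.448 kg/m^3

111.448 kg/m^3


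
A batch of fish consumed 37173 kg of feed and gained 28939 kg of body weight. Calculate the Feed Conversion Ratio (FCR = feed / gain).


FCR = feed consumed / weight gained
FCR = 37173 kg / 28939 kg = 1.28453

1.28453


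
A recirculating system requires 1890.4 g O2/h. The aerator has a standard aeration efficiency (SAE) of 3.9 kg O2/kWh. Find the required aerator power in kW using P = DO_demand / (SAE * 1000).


SAE in g O2/kWh = 3.9 * 1000 = 3900 g/kWh
P = DO_demand / SAE_g = 1890.4 / 3900 = 0.484718 kW

0.484718 kW


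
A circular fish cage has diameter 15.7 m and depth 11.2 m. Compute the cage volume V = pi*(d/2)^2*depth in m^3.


r = d/2 = 15.7/2 = 7.85 m
Base area = pi*r^2 = pi*7.85^2 = 193.59279 m^2
Volume = 193.59279 * 11.2 = 2168.24 m^3

2168.24 m^3


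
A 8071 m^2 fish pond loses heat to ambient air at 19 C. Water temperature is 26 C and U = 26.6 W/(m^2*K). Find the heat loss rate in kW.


Temperature difference dT = 26 - 19 = 7 K
Heat loss (W) = U * A * dT = 26.6 * 8071 * 7 = 1502820.2 W
Convert to kW: 1502820.2 / 1000 = 1502.8202 kW

1502.8202 kW


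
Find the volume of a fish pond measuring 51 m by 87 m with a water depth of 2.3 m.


Base area = L * W = 51 * 87 = 4437 m^2
Volume = area * depth = 4437 * 2.3 = 10205.1 m^3

10205.1 m^3


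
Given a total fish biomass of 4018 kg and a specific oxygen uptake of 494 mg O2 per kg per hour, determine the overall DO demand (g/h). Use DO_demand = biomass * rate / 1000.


Total O2 consumption (mg/h) = 4018 kg * 494 mg/(kg*h) = 1984892 mg/h
Convert to g/h: 1984892 / 1000 = 1984.892 g/h

1984.892 g/h


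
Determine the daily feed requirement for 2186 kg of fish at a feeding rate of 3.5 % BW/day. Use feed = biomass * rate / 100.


Feeding rate fraction = 3.5% / 100 = 0.035
Daily feed = 2186 kg * 0.035 = 76.51 kg/day

76.51 kg/day


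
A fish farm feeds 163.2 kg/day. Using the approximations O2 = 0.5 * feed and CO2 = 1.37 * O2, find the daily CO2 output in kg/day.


O2 = 163.2 * 0.5 = 81.6
CO2 = 81.6 * 1.37 = 111.792

111.792 kg/day


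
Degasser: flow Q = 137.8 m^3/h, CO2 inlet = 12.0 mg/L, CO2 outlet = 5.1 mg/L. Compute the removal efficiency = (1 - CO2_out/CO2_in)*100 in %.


CO2_out / CO2_in = 5.1 / 12.0 = 0.425
Fraction remaining = 0.425
efficiency = (1 - 0.425) * 100 = 57.5 %

57.5 %


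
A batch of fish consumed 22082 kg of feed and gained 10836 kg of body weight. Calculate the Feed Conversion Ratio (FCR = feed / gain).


FCR = feed consumed / weight gained
FCR = 22082 kg / 10836 kg = 2.03784

2.03784


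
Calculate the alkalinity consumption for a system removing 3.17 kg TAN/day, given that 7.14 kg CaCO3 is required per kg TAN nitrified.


Alkalinity factor: 7.14 kg CaCO3 consumed per kg TAN nitrified
alk = 3.17 kg TAN * 7.14 = 22.6338 kg CaCO3/day

22.6338 kg CaCO3/day


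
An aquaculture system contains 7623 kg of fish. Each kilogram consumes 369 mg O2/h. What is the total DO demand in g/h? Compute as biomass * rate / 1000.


Total O2 consumption (mg/h) = 7623 kg * 369 mg/(kg*h) = 2812887 mg/h
Convert to g/h: 2812887 / 1000 = 2812.887 g/h

2812.887 g/h


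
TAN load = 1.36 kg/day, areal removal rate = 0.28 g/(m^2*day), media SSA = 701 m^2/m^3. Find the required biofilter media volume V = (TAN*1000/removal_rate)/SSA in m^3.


A = 1.36*1000 / 0.28 = 4857.1429 m^2
V = 4857.1429 / 701 = 6.92888

6.92888 m^3


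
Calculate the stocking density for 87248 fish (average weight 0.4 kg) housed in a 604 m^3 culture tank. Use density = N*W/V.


Total biomass = 87248 fish * 0.4 kg = 34899.2 kg
Density = total biomass / volume = 34899.2 / 604 = 57.7801 kg/m^3

57.7801 kg/m^3


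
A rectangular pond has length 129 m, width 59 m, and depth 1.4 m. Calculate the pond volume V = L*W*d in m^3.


Base area = L * W = 129 * 59 = 7611 m^2
Volume = area * depth = 7611 * 1.4 = 10655.4 m^3

10655.4 m^3


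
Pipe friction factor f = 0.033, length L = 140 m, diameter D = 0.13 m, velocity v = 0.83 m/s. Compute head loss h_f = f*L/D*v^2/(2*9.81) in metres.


v^2 = 0.83^2 = 0.6889 m^2/s^2
L/D = 140/0.13 = 1076.9231
h_f = f*(L/D)*v^2/(2g) = 0.033 * 1076.9231 * 0.6889 / 19.62 = 1.24783 m

1.24783 m


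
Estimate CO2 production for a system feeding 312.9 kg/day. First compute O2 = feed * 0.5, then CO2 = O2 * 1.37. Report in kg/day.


O2 = 312.9 * 0.5 = 156.45
CO2 = 156.45 * 1.37 = 214.3365

214.3365 kg/day


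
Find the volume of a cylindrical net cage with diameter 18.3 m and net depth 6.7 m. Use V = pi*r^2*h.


r = d/2 = 18.3/2 = 9.15 m
Base area = pi*r^2 = pi*9.15^2 = 263.02199 m^2
Volume = 263.02199 * 6.7 = 1762.25 m^3

1762.25 m^3


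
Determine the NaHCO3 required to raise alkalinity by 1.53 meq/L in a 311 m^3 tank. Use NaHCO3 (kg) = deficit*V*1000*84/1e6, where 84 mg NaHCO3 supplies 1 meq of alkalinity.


Tank volume in L = 311 m^3 * 1000 = 311000 L
Total meq required = 1.53 meq/L * 311000 L = 475830 meq
NaHCO3 mass = 475830 meq * 84 mg/meq / 1e6 = 39.9697 kg

39.9697 kg


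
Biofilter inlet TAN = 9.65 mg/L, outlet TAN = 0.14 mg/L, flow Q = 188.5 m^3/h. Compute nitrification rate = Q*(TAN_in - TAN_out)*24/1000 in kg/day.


Concentration drop: TAN_in - TAN_out = 9.65 - 0.14 = 9.51 mg/L
Hourly TAN removed = Q * dTAN = 188.5 m^3/h * 9.51 mg/L = 1792.635 g/h  (m^3/h * mg/L = g/h)
Daily TAN removed = 1792.635 * 24 = 43023.24 g/day
Convert to kg/day: 43023.24 / 1000 = 43.02324 kg/day

43.02324 kg/day


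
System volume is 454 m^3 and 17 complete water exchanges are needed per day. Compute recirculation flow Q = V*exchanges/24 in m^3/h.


Daily recirculation volume = 454 m^3 * 17 = 7718 m^3/day
Flow rate Q = daily volume / 24 h = 7718 / 24 = 321.583 m^3/h

321.583 m^3/h


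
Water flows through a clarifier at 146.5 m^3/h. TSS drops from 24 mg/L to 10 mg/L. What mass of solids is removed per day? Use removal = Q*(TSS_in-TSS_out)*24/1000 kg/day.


Concentration drop: TSS_in - TSS_out = 24 - 10 = 14 mg/L
Hourly solids removed = Q * dTSS = 146.5 m^3/h * 14 mg/L = 2051 g/h  (m^3/h * mg/L = g/h)
Daily solids removed = 2051 * 24 = 49224 g/day
Convert g to kg: 49224 / 1000 = 49.224 kg/day

49.224 kg/day


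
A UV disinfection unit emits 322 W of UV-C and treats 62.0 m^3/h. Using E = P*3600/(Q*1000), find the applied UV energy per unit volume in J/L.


Energy delivered per hour = 322 W * 3600 s = 1159200 J/h
Volume treated per hour = 62.0 m^3/h * 1000 = 62000 L/h
dose = 1159200 / 62000 = 18.6968 J/L

18.6968 J/L


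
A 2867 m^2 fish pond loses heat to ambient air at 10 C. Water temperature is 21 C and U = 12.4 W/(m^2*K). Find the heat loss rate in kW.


Temperature difference dT = 21 - 10 = 11 K
Heat loss (W) = U * A * dT = 12.4 * 2867 * 11 = 391058.8 W
Convert to kW: 391058.8 / 1000 = 391.0588 kW

391.0588 kW


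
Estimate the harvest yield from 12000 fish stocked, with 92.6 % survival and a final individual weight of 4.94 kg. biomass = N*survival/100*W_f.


Survivors = 12000 * 92.6/100 = 11112 fish
Harvest biomass = survivors * W_f = 11112 * 4.94 = 54893.28 kg

54893.28 kg


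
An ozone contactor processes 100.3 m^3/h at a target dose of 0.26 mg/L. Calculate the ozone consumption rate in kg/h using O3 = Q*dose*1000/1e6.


O3 demand (mg/h) = Q * dose * 1000 = 100.3 * 0.26 * 1000 = 26078 mg/h
Convert mg to kg: 26078 / 1e6 = 0.026078 kg/h

0.026078 kg/h


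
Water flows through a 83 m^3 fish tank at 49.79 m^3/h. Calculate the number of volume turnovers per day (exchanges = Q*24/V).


Daily flow volume = 49.79 m^3/h * 24 h = 1194.96 m^3/day
Exchanges = daily flow / tank volume = 1194.96 / 83 = 14.3971 exchanges/day

14.3971 exchanges/day


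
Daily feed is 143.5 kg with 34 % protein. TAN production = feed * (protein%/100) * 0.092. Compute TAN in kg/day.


Protein in feed = 143.5 * 34/100 = 48.79 kg/day
TAN = protein * 0.092 = 48.79 * 0.092 = 4.48868 kg/day

4.48868 kg/day


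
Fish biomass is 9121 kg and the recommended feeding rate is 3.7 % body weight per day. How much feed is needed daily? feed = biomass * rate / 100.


Feeding rate fraction = 3.7% / 100 = 0.037
Daily feed = 9121 kg * 0.037 = 337.477 kg/day

337.477 kg/day


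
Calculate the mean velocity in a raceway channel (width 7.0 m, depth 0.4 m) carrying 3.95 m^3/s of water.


Cross-sectional area = W * d = 7.0 * 0.4 = 2.8 m^2
Velocity = Q / A = 3.95 / 2.8 = 1.41071 m/s

1.41071 m/s


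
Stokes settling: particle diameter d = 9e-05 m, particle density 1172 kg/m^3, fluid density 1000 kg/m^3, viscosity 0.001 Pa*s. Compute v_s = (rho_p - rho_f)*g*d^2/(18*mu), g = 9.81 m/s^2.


Density difference: rho_p - rho_f = 1172 - 1000 = 172 kg/m^3
d^2 = (9e-05)^2 = 8.1e-09 m^2
Numerator = (rho_p - rho_f) * g * d^2 = 172 * 9.81 * 8.1e-09 = 1.3667292e-05
Denominator = 18 * mu = 18 * 0.001 = 0.018
v_s = 1.3667292e-05 / 0.018 = 7.59294e-04 m/s
Check: Re = rho_f * v_s * d / mu = 1000 * 7.59294e-04 * 9e-05 / 0.001 = 0.0683 < 1, so Stokes' law applies.

7.59294e-04 m/s


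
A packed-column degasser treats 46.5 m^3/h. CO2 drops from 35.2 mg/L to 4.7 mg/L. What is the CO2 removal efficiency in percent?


CO2_out / CO2_in = 4.7 / 35.2 = 0.13352273
Fraction remaining = 0.13352273
efficiency = (1 - 0.13352273) * 100 = 86.6477 %

86.6477 %


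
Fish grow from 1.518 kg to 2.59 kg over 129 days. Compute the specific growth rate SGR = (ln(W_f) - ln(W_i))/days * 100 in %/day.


ln(W_f) = ln(2.59) = 0.95165788
ln(W_i) = ln(1.518) = 0.41739368
ln(W_f) - ln(W_i) = 0.95165788 - 0.41739368 = 0.5342642
SGR = 0.5342642 / 129 * 100 = 0.414158 %/day

0.414158 %/day


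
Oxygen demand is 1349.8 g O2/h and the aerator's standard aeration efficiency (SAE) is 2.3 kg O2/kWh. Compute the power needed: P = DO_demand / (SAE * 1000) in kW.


SAE in g O2/kWh = 2.3 * 1000 = 2300 g/kWh
P = DO_demand / SAE_g = 1349.8 / 2300 = 0.58687 kW

0.58687 kW


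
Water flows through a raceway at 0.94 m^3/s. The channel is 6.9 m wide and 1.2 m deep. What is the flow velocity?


Cross-sectional area = W * d = 6.9 * 1.2 = 8.28 m^2
Velocity = Q / A = 0.94 / 8.28 = 0.113527 m/s

0.113527 m/s


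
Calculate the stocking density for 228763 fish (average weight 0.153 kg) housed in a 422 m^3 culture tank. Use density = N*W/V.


Total biomass = 228763 fish * 0.153 kg = 35000.739 kg
Density = total biomass / volume = 35000.739 / 422 = 82.9401 kg/m^3

82.9401 kg/m^3


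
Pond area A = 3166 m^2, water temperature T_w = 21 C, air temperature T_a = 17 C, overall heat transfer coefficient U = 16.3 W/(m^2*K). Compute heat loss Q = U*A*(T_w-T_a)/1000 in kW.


Temperature difference dT = 21 - 17 = 4 K
Heat loss (W) = U * A * dT = 16.3 * 3166 * 4 = 206423.2 W
Convert to kW: 206423.2 / 1000 = 206.4232 kW

206.4232 kW


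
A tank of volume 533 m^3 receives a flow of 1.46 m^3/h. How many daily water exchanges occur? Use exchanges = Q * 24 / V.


Daily flow volume = 1.46 m^3/h * 24 h = 35.04 m^3/day
Exchanges = daily flow / tank volume = 35.04 / 533 = 0.0657411 exchanges/day

0.0657411 exchanges/day


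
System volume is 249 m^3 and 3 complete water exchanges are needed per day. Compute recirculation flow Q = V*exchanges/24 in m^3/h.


Daily recirculation volume = 249 m^3 * 3 = 747 m^3/day
Flow rate Q = daily volume / 24 h = 747 / 24 = 31.125 m^3/h

31.125 m^3/h


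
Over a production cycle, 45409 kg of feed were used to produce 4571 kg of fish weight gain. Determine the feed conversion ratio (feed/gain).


FCR = feed consumed / weight gained
FCR = 45409 kg / 4571 kg = 9.93415

9.93415


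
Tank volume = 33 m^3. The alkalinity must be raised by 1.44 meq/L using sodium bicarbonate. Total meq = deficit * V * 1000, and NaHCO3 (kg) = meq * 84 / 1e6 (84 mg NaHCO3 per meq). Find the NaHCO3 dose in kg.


Tank volume in L = 33 m^3 * 1000 = 33000 L
Total meq required = 1.44 meq/L * 33000 L = 47520 meq
NaHCO3 mass = 47520 meq * 84 mg/meq / 1e6 = 3.99168 kg

3.99168 kg


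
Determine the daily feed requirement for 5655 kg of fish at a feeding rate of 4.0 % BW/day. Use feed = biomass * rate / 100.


Feeding rate fraction = 4.0% / 100 = 0.04
Daily feed = 5655 kg * 0.04 = 226.2 kg/day

226.2 kg/day


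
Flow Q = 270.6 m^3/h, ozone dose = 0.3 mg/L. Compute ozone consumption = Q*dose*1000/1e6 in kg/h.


O3 demand (mg/h) = Q * dose * 1000 = 270.6 * 0.3 * 1000 = 81180 mg/h
Convert mg to kg: 81180 / 1e6 = 0.08118 kg/h

0.08118 kg/h


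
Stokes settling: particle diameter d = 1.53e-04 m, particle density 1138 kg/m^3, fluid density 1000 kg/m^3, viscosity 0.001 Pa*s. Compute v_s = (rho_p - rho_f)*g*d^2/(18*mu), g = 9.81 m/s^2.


Density difference: rho_p - rho_f = 1138 - 1000 = 138 kg/m^3
d^2 = (1.53e-04)^2 = 2.3409e-08 m^2
Numerator = (rho_p - rho_f) * g * d^2 = 138 * 9.81 * 2.3409e-08 = 3.1690636e-05
Denominator = 18 * mu = 18 * 0.001 = 0.018
v_s = 3.1690636e-05 / 0.018 = 0.00176059 m/s
Check: Re = rho_f * v_s * d / mu = 1000 * 0.00176059 * 1.53e-04 / 0.001 = 0.269 < 1, so Stokes' law applies.

0.00176059 m/s


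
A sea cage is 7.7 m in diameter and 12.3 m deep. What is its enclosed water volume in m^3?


r = d/2 = 7.7/2 = 3.85 m
Base area = pi*r^2 = pi*3.85^2 = 46.566257 m^2
Volume = 46.566257 * 12.3 = 572.765 m^3

572.765 m^3


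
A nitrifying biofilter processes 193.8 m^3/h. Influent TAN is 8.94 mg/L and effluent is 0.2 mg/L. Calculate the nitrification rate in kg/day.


Concentration drop: TAN_in - TAN_out = 8.94 - 0.2 = 8.74 mg/L
Hourly TAN removed = Q * dTAN = 193.8 m^3/h * 8.74 mg/L = 1693.812 g/h  (m^3/h * mg/L = g/h)
Daily TAN removed = 1693.812 * 24 = 40651.488 g/day
Convert to kg/day: 40651.488 / 1000 = 40.651488 kg/day

40.651488 kg/day


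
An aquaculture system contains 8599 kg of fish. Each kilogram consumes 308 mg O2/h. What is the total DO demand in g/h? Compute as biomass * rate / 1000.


Total O2 consumption (mg/h) = 8599 kg * 308 mg/(kg*h) = 2648492 mg/h
Convert to g/h: 2648492 / 1000 = 2648.492 g/h

2648.492 g/h


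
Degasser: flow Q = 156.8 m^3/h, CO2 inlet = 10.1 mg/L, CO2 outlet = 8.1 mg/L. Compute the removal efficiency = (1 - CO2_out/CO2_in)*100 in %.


CO2_out / CO2_in = 8.1 / 10.1 = 0.8019802
Fraction remaining = 0.8019802
efficiency = (1 - 0.8019802) * 100 = 19.802 %

19.802 %


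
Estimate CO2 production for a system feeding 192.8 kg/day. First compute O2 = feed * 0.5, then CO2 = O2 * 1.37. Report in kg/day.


O2 = 192.8 * 0.5 = 96.4
CO2 = 96.4 * 1.37 = 132.068

132.068 kg/day


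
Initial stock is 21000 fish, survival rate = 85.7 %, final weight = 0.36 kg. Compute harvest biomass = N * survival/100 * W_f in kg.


Survivors = 21000 * 85.7/100 = 17997 fish
Harvest biomass = survivors * W_f = 17997 * 0.36 = 6478.92 kg

6478.92 kg


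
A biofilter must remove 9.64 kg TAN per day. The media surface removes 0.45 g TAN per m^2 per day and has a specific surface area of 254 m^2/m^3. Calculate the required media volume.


A = 9.64*1000 / 0.45 = 21422.222 m^2
V = 21422.222 / 254 = 84.3395

84.3395 m^3


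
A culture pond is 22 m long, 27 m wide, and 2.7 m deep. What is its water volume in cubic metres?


Base area = L * W = 22 * 27 = 594 m^2
Volume = area * depth = 594 * 2.7 = 1603.8 m^3

1603.8 m^3


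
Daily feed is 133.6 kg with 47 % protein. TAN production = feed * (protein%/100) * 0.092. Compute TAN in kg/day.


Protein in feed = 133.6 * 47/100 = 62.792 kg/day
TAN = protein * 0.092 = 62.792 * 0.092 = 5.776864 kg/day

5.776864 kg/day


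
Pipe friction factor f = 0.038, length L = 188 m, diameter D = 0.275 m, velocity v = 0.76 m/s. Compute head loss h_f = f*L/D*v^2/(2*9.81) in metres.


v^2 = 0.76^2 = 0.5776 m^2/s^2
L/D = 188/0.275 = 683.63636
h_f = f*(L/D)*v^2/(2g) = 0.038 * 683.63636 * 0.5776 / 19.62 = 0.764781 m

0.764781 m


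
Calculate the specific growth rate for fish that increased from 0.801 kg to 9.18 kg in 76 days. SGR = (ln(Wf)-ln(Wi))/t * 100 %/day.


ln(W_f) = ln(9.18) = 2.2170272
ln(W_i) = ln(0.801) = -0.22189433
ln(W_f) - ln(W_i) = 2.2170272 - -0.22189433 = 2.4389215
SGR = 2.4389215 / 76 * 100 = 3.20911 %/day

3.20911 %/day


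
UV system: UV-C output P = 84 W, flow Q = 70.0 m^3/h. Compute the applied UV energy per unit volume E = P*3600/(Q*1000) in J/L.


Energy delivered per hour = 84 W * 3600 s = 302400 J/h
Volume treated per hour = 70.0 m^3/h * 1000 = 70000 L/h
dose = 302400 / 70000 = 4.32 J/L

4.32 J/L
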